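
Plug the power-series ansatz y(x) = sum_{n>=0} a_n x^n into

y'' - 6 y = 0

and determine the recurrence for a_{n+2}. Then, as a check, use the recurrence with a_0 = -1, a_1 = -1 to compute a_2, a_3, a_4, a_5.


Substitute y = sum_n a_n x^n into y'' + (const) y = 0.
y''(x) = sum_{n>=0} (n+2)(n+1) a_{n+2} x^n.
The ODE becomes sum_n [(n+2)(n+1) a_{n+2} - 6 a_n] x^n = 0.
Setting each coefficient to zero gives the recurrence:
  (n+2)(n+1) a_{n+2} - 6 a_n = 0,
  a_{n+2} = 6 / ((n+1)(n+2)) a_n.

Check with a_0 = -1, a_1 = -1 (apply the recurrence for n = 0, 1, 2, 3): a_0 = -1, a_1 = -1, a_2 = -3, a_3 = -1, a_4 = -3/2, a_5 = -3/10.

a_{n+2} = 6/((n+1)(n+2)) * a_n; check: a_0 = -1, a_1 = -1, a_2 = -3, a_3 = -1, a_4 = -3/2, a_5 = -3/10


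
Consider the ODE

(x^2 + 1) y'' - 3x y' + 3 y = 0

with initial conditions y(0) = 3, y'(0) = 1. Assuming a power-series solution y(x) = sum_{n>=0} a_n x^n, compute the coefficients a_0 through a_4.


Ansatz: y(x) = sum_{n>=0} a_n x^n, so y'(x) = sum_{n>=1} n a_n x^(n-1) and y''(x) = sum_{n>=2} n(n-1) a_n x^(n-2).
Substitute into P(x) y'' + Q(x) y' + R(x) y = 0 with P(x) = x^2 + 1, Q(x) = -3x, R(x) = 3, and match powers of x.
Initial conditions: a_0 = 3, a_1 = 1.
Setting the coefficient of each power of x to zero and solving order by order (substituting the coefficients already found):
  x^0: 2 a_2 + 3 a_0 = 0  ->  2 a_2 = -3 a_0 = -9  ->  a_2 = -9/2
  x^1: 6 a_3 = 0  ->  a_3 = 0
  x^2: 12 a_4 - a_2 = 0  ->  12 a_4 = a_2 = -9/2  ->  a_4 = -3/8
Truncated series: y(x) = 3 + x - (9/2) x^2 - (3/8) x^4 + O(x^5).

a_0 = 3; a_1 = 1; a_2 = -9/2; a_3 = 0; a_4 = -3/8


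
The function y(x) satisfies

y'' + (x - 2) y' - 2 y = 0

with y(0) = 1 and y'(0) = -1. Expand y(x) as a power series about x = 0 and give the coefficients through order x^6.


Ansatz: y(x) = sum_{n>=0} a_n x^n, so y'(x) = sum_{n>=1} n a_n x^(n-1) and y''(x) = sum_{n>=2} n(n-1) a_n x^(n-2).
Substitute into P(x) y'' + Q(x) y' + R(x) y = 0 with P(x) = 1, Q(x) = x - 2, R(x) = -2, and match powers of x.
Initial conditions: a_0 = 1, a_1 = -1.
Setting the coefficient of each power of x to zero and solving order by order (substituting the coefficients already found):
  x^0: 2 a_2 - 2 a_1 - 2 a_0 = 0  ->  2 a_2 = 2 a_1 + 2 a_0 = 0  ->  a_2 = 0
  x^1: 6 a_3 - 4 a_2 - a_1 = 0  ->  6 a_3 = 4 a_2 + a_1 = -1  ->  a_3 = -1/6
  x^2: 12 a_4 - 6 a_3 = 0  ->  12 a_4 = 6 a_3 = -1  ->  a_4 = -1/12
  x^3: 20 a_5 - 8 a_4 + a_3 = 0  ->  20 a_5 = 8 a_4 - a_3 = -1/2  ->  a_5 = -1/40
  x^4: 30 a_6 - 10 a_5 + 2 a_4 = 0  ->  30 a_6 = 10 a_5 - 2 a_4 = -1/12  ->  a_6 = -1/360
Truncated series: y(x) = 1 - x - (1/6) x^3 - (1/12) x^4 - (1/40) x^5 - (1/360) x^6 + O(x^7).

a_0 = 1; a_1 = -1; a_2 = 0; a_3 = -1/6; a_4 = -1/12; a_5 = -1/40; a_6 = -1/360


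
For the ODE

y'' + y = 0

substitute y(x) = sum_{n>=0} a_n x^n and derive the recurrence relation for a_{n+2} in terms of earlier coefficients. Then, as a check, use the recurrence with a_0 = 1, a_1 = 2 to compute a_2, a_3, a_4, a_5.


Substitute y = sum_n a_n x^n into y'' + (const) y = 0.
y''(x) = sum_{n>=0} (n+2)(n+1) a_{n+2} x^n.
The ODE becomes sum_n [(n+2)(n+1) a_{n+2} + 1 a_n] x^n = 0.
Setting each coefficient to zero gives the recurrence:
  (n+2)(n+1) a_{n+2} + 1 a_n = 0,
  a_{n+2} = -1 / ((n+1)(n+2)) a_n.

Check with a_0 = 1, a_1 = 2 (apply the recurrence for n = 0, 1, 2, 3): a_0 = 1, a_1 = 2, a_2 = -1/2, a_3 = -1/3, a_4 = 1/24, a_5 = 1/60.

a_{n+2} = -1/((n+1)(n+2)) * a_n; check: a_0 = 1, a_1 = 2, a_2 = -1/2, a_3 = -1/3, a_4 = 1/24, a_5 = 1/60


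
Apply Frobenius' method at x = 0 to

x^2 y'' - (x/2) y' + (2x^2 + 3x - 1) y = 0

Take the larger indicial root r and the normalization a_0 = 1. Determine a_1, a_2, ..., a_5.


Write in Frobenius form y'' + (p(x)/x) y' + (q(x)/x^2) y = 0:
  p(x) = -1/2,  q(x) = 2x^2 + 3x - 1.
Indicial equation: r(r-1) + (-1/2) r + (-1) = 0 -> roots r_1 = 2, r_2 = -1/2.
Take r = r_1 = 2. Let y(x) = x^r sum_{n>=0} a_n x^n with a_0 = 1.
Substitute y = x^r sum a_n x^n and match x^{r+n}. The recurrence is
  D(n) a_n + 3 a_{n-1} + 2 a_{n-2} = 0,  where D(n) = (r+n)(r+n-1) + (-1/2)(r+n) + (-1).
  a_n = [-3 a_{n-1} - 2 a_{n-2}] / D(n).
Since the indicial polynomial factors as (r - r_1)(r - r_2), D(n) = (r_1 + n - r_1)(r_1 + n - r_2) = n(n + 5/2).
Evaluating step by step (a_0 = 1):
  n = 1: D(1) = 1(1 + 5/2) = 7/2; numerator = -3(1) = -3; a_1 = (-3)/(7/2) = -6/7
  n = 2: D(2) = 2(2 + 5/2) = 9; numerator = -3(-6/7) - 2(1) = 4/7; a_2 = (4/7)/(9) = 4/63
  n = 3: D(3) = 3(3 + 5/2) = 33/2; numerator = -3(4/63) - 2(-6/7) = 32/21; a_3 = (32/21)/(33/2) = 64/693
  n = 4: D(4) = 4(4 + 5/2) = 26; numerator = -3(64/693) - 2(4/63) = -40/99; a_4 = (-40/99)/(26) = -20/1287
  n = 5: D(5) = 5(5 + 5/2) = 75/2; numerator = -3(-20/1287) - 2(64/693) = -1244/9009; a_5 = (-1244/9009)/(75/2) = -2488/675675

r = 2; a_0 = 1; a_1 = -6/7; a_2 = 4/63; a_3 = 64/693; a_4 = -20/1287; a_5 = -2488/675675


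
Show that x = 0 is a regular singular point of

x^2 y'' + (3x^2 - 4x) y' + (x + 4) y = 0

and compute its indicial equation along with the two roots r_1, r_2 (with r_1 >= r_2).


Divide by x^2 to reach normal form y'' + P_1(x) y' + P_2(x) y = 0 with P_1(x) = 3 - 4/x and P_2(x) = 1/x + 4/x^2.
x = 0 is a singular point because the y'-coefficient 3 - 4/x has a pole at x = 0 and the y-coefficient 1/x + 4/x^2 has a pole at x = 0.
It is a regular singular point because x P_1(x) = p(x) = 3x - 4 and x^2 P_2(x) = q(x) = x + 4 are polynomials, hence analytic at x = 0.
p(0) = -4,  q(0) = 4.
Indicial equation: r(r-1) + p(0) r + q(0) = 0, i.e. r^2 + (p(0) - 1) r + q(0) = 0, i.e. r^2 - 5 r + 4 = 0.
Discriminant: (-5)^2 - 4(4) = 9, so r = (5 ± 3)/2.
Solving: r_1 = 4, r_2 = 1.

indicial: r^2 - 5 r + 4 = 0; roots r_1 = 4, r_2 = 1


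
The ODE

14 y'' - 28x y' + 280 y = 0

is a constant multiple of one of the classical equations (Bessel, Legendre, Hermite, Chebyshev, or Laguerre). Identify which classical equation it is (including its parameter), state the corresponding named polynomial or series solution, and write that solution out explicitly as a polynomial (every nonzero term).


All three coefficients share the factor 14; dividing through by 14 gives  y'' - 2x y' + 20 y = 0.
This matches the Hermite equation y'' - 2x y' + 2n y = 0 with 2n = 20, so n = 10; the polynomial solution is H_10(x).
With y = sum_k a_k x^k, matching x^k gives (k+2)(k+1) a_{k+2} = 2(k - n) a_k = 2(k - 10) a_k. The right side vanishes at k = 10, so the series with the parity of 10 terminates at degree 10.
Standard normalization: leading coefficient of H_n is 2^n, so a_10 = 2^10 = 1024. Work downward with a_k = (k+1)(k+2) a_{k+2} / (2(k - n)):
  a_8 = (9)(10)(1024) / (2(8 - 10)) = 92160/(-4) = -23040
  a_6 = (7)(8)(-23040) / (2(6 - 10)) = -1290240/(-8) = 161280
  a_4 = (5)(6)(161280) / (2(4 - 10)) = 4838400/(-12) = -403200
  a_2 = (3)(4)(-403200) / (2(2 - 10)) = -4838400/(-16) = 302400
  a_0 = (1)(2)(302400) / (2(0 - 10)) = 604800/(-20) = -30240
Hence H_10(x) = 1024 x^10 - 23040 x^8 + 161280 x^6 - 403200 x^4 + 302400 x^2 - 30240.

H_10(x); series = 1024 x^10 - 23040 x^8 + 161280 x^6 - 403200 x^4 + 302400 x^2 - 30240


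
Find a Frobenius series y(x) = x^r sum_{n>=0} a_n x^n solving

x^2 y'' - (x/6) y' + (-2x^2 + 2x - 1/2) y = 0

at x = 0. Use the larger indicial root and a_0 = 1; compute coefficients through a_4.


Write in Frobenius form y'' + (p(x)/x) y' + (q(x)/x^2) y = 0:
  p(x) = -1/6,  q(x) = -2x^2 + 2x - 1/2.
Indicial equation: r(r-1) + (-1/6) r + (-1/2) = 0 -> roots r_1 = 3/2, r_2 = -1/3.
Take r = r_1 = 3/2. Let y(x) = x^r sum_{n>=0} a_n x^n with a_0 = 1.
Substitute y = x^r sum a_n x^n and match x^{r+n}. The recurrence is
  D(n) a_n + 2 a_{n-1} - 2 a_{n-2} = 0,  where D(n) = (r+n)(r+n-1) + (-1/6)(r+n) + (-1/2).
  a_n = [-2 a_{n-1} + 2 a_{n-2}] / D(n).
Since the indicial polynomial factors as (r - r_1)(r - r_2), D(n) = (r_1 + n - r_1)(r_1 + n - r_2) = n(n + 11/6).
Evaluating step by step (a_0 = 1):
  n = 1: D(1) = 1(1 + 11/6) = 17/6; numerator = -2(1) = -2; a_1 = (-2)/(17/6) = -12/17
  n = 2: D(2) = 2(2 + 11/6) = 23/3; numerator = -2(-12/17) + 2(1) = 58/17; a_2 = (58/17)/(23/3) = 174/391
  n = 3: D(3) = 3(3 + 11/6) = 29/2; numerator = -2(174/391) + 2(-12/17) = -900/391; a_3 = (-900/391)/(29/2) = -1800/11339
  n = 4: D(4) = 4(4 + 11/6) = 70/3; numerator = -2(-1800/11339) + 2(174/391) = 13692/11339; a_4 = (13692/11339)/(70/3) = 2934/56695

r = 3/2; a_0 = 1; a_1 = -12/17; a_2 = 174/391; a_3 = -1800/11339; a_4 = 2934/56695


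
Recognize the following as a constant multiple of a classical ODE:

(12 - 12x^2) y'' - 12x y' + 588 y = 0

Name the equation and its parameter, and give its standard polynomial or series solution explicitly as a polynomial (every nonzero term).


All three coefficients share the factor 12; dividing through by 12 gives  (1 - x^2) y'' - x y' + 49 y = 0.
This matches the Chebyshev equation (1 - x^2) y'' - x y' + n^2 y = 0 (note the -x y' term, not -2x y') with n^2 = 49, so n = 7; the polynomial solution is T_7(x).
With y = sum_k a_k x^k, matching x^k gives (k+2)(k+1) a_{k+2} = (k^2 - n^2) a_k = (k - 7)(k + 7) a_k. The right side vanishes at k = 7, so the series with the parity of 7 terminates at degree 7.
Standard normalization: leading coefficient of T_n is 2^(n-1), so a_7 = 2^6 = 64. Work downward with a_k = (k+1)(k+2) a_{k+2} / ((k - 7)(k + 7)):
  a_5 = (6)(7)(64) / ((5 - 7)(5 + 7)) = 2688/(-24) = -112
  a_3 = (4)(5)(-112) / ((3 - 7)(3 + 7)) = -2240/(-40) = 56
  a_1 = (2)(3)(56) / ((1 - 7)(1 + 7)) = 336/(-48) = -7
Hence T_7(x) = 64 x^7 - 112 x^5 + 56 x^3 - 7 x.

T_7(x); series = 64 x^7 - 112 x^5 + 56 x^3 - 7 x


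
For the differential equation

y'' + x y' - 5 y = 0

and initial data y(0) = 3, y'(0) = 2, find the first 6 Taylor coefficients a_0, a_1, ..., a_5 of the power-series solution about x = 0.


Ansatz: y(x) = sum_{n>=0} a_n x^n, so y'(x) = sum_{n>=1} n a_n x^(n-1) and y''(x) = sum_{n>=2} n(n-1) a_n x^(n-2).
Substitute into P(x) y'' + Q(x) y' + R(x) y = 0 with P(x) = 1, Q(x) = x, R(x) = -5, and match powers of x.
Initial conditions: a_0 = 3, a_1 = 2.
Setting the coefficient of each power of x to zero and solving order by order (substituting the coefficients already found):
  x^0: 2 a_2 - 5 a_0 = 0  ->  2 a_2 = 5 a_0 = 15  ->  a_2 = 15/2
  x^1: 6 a_3 - 4 a_1 = 0  ->  6 a_3 = 4 a_1 = 8  ->  a_3 = 4/3
  x^2: 12 a_4 - 3 a_2 = 0  ->  12 a_4 = 3 a_2 = 45/2  ->  a_4 = 15/8
  x^3: 20 a_5 - 2 a_3 = 0  ->  20 a_5 = 2 a_3 = 8/3  ->  a_5 = 2/15
Truncated series: y(x) = 3 + 2 x + (15/2) x^2 + (4/3) x^3 + (15/8) x^4 + (2/15) x^5 + O(x^6).

a_0 = 3; a_1 = 2; a_2 = 15/2; a_3 = 4/3; a_4 = 15/8; a_5 = 2/15


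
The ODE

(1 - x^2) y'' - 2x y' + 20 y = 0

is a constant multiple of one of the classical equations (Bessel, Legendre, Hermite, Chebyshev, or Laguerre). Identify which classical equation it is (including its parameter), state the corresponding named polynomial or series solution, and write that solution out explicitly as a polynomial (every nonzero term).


The equation is already in a standard form:  (1 - x^2) y'' - 2x y' + 20 y = 0.
This matches the Legendre equation (1 - x^2) y'' - 2x y' + n(n+1) y = 0 (note the -2x y' term) with n(n+1) = 20, so n = 4; the polynomial solution is P_4(x).
With y = sum_k a_k x^k, matching x^k gives (k+2)(k+1) a_{k+2} = [k(k+1) - n(n+1)] a_k = (k - 4)(k + 5) a_k. The right side vanishes at k = 4, so the series with the parity of 4 terminates at degree 4.
Standard normalization (P_n(1) = 1): leading coefficient (2n)!/(2^n (n!)^2) = 40320/(16*576) = 35/8, so a_4 = 35/8. Work downward with a_k = (k+1)(k+2) a_{k+2} / ((k - 4)(k + 5)):
  a_2 = (3)(4)(35/8) / ((2 - 4)(2 + 5)) = (105/2)/(-14) = -15/4
  a_0 = (1)(2)(-15/4) / ((0 - 4)(0 + 5)) = (-15/2)/(-20) = 3/8
Hence P_4(x) = 35 x^4/8 - 15 x^2/4 + 3/8.

P_4(x); series = 35 x^4/8 - 15 x^2/4 + 3/8


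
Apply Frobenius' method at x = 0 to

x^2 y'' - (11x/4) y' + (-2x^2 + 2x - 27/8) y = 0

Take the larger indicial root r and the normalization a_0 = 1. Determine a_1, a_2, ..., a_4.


Write in Frobenius form y'' + (p(x)/x) y' + (q(x)/x^2) y = 0:
  p(x) = -11/4,  q(x) = -2x^2 + 2x - 27/8.
Indicial equation: r(r-1) + (-11/4) r + (-27/8) = 0 -> roots r_1 = 9/2, r_2 = -3/4.
Take r = r_1 = 9/2. Let y(x) = x^r sum_{n>=0} a_n x^n with a_0 = 1.
Substitute y = x^r sum a_n x^n and match x^{r+n}. The recurrence is
  D(n) a_n + 2 a_{n-1} - 2 a_{n-2} = 0,  where D(n) = (r+n)(r+n-1) + (-11/4)(r+n) + (-27/8).
  a_n = [-2 a_{n-1} + 2 a_{n-2}] / D(n).
Since the indicial polynomial factors as (r - r_1)(r - r_2), D(n) = (r_1 + n - r_1)(r_1 + n - r_2) = n(n + 21/4).
Evaluating step by step (a_0 = 1):
  n = 1: D(1) = 1(1 + 21/4) = 25/4; numerator = -2(1) = -2; a_1 = (-2)/(25/4) = -8/25
  n = 2: D(2) = 2(2 + 21/4) = 29/2; numerator = -2(-8/25) + 2(1) = 66/25; a_2 = (66/25)/(29/2) = 132/725
  n = 3: D(3) = 3(3 + 21/4) = 99/4; numerator = -2(132/725) + 2(-8/25) = -728/725; a_3 = (-728/725)/(99/4) = -2912/71775
  n = 4: D(4) = 4(4 + 21/4) = 37; numerator = -2(-2912/71775) + 2(132/725) = 6392/14355; a_4 = (6392/14355)/(37) = 6392/531135

r = 9/2; a_0 = 1; a_1 = -8/25; a_2 = 132/725; a_3 = -2912/71775; a_4 = 6392/531135


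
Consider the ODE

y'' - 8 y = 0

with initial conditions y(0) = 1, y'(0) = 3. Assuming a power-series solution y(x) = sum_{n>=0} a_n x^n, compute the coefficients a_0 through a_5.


Ansatz: y(x) = sum_{n>=0} a_n x^n, so y'(x) = sum_{n>=1} n a_n x^(n-1) and y''(x) = sum_{n>=2} n(n-1) a_n x^(n-2).
Substitute into P(x) y'' + Q(x) y' + R(x) y = 0 with P(x) = 1, Q(x) = 0, R(x) = -8, and match powers of x.
Initial conditions: a_0 = 1, a_1 = 3.
Setting the coefficient of each power of x to zero and solving order by order (substituting the coefficients already found):
  x^0: 2 a_2 - 8 a_0 = 0  ->  2 a_2 = 8 a_0 = 8  ->  a_2 = 4
  x^1: 6 a_3 - 8 a_1 = 0  ->  6 a_3 = 8 a_1 = 24  ->  a_3 = 4
  x^2: 12 a_4 - 8 a_2 = 0  ->  12 a_4 = 8 a_2 = 32  ->  a_4 = 8/3
  x^3: 20 a_5 - 8 a_3 = 0  ->  20 a_5 = 8 a_3 = 32  ->  a_5 = 8/5
Truncated series: y(x) = 1 + 3 x + 4 x^2 + 4 x^3 + (8/3) x^4 + (8/5) x^5 + O(x^6).

a_0 = 1; a_1 = 3; a_2 = 4; a_3 = 4; a_4 = 8/3; a_5 = 8/5


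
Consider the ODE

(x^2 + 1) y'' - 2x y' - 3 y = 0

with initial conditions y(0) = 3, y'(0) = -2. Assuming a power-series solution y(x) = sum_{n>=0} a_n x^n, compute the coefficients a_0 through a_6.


Ansatz: y(x) = sum_{n>=0} a_n x^n, so y'(x) = sum_{n>=1} n a_n x^(n-1) and y''(x) = sum_{n>=2} n(n-1) a_n x^(n-2).
Substitute into P(x) y'' + Q(x) y' + R(x) y = 0 with P(x) = x^2 + 1, Q(x) = -2x, R(x) = -3, and match powers of x.
Initial conditions: a_0 = 3, a_1 = -2.
Setting the coefficient of each power of x to zero and solving order by order (substituting the coefficients already found):
  x^0: 2 a_2 - 3 a_0 = 0  ->  2 a_2 = 3 a_0 = 9  ->  a_2 = 9/2
  x^1: 6 a_3 - 5 a_1 = 0  ->  6 a_3 = 5 a_1 = -10  ->  a_3 = -5/3
  x^2: 12 a_4 - 5 a_2 = 0  ->  12 a_4 = 5 a_2 = 45/2  ->  a_4 = 15/8
  x^3: 20 a_5 - 3 a_3 = 0  ->  20 a_5 = 3 a_3 = -5  ->  a_5 = -1/4
  x^4: 30 a_6 + a_4 = 0  ->  30 a_6 = -a_4 = -15/8  ->  a_6 = -1/16
Truncated series: y(x) = 3 - 2 x + (9/2) x^2 - (5/3) x^3 + (15/8) x^4 - (1/4) x^5 - (1/16) x^6 + O(x^7).

a_0 = 3; a_1 = -2; a_2 = 9/2; a_3 = -5/3; a_4 = 15/8; a_5 = -1/4; a_6 = -1/16


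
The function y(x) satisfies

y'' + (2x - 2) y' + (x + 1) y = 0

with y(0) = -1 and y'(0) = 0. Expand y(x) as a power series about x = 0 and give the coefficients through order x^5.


Ansatz: y(x) = sum_{n>=0} a_n x^n, so y'(x) = sum_{n>=1} n a_n x^(n-1) and y''(x) = sum_{n>=2} n(n-1) a_n x^(n-2).
Substitute into P(x) y'' + Q(x) y' + R(x) y = 0 with P(x) = 1, Q(x) = 2x - 2, R(x) = x + 1, and match powers of x.
Initial conditions: a_0 = -1, a_1 = 0.
Setting the coefficient of each power of x to zero and solving order by order (substituting the coefficients already found):
  x^0: 2 a_2 - 2 a_1 + a_0 = 0  ->  2 a_2 = 2 a_1 - a_0 = 1  ->  a_2 = 1/2
  x^1: 6 a_3 - 4 a_2 + 3 a_1 + a_0 = 0  ->  6 a_3 = 4 a_2 - 3 a_1 - a_0 = 3  ->  a_3 = 1/2
  x^2: 12 a_4 - 6 a_3 + 5 a_2 + a_1 = 0  ->  12 a_4 = 6 a_3 - 5 a_2 - a_1 = 1/2  ->  a_4 = 1/24
  x^3: 20 a_5 - 8 a_4 + 7 a_3 + a_2 = 0  ->  20 a_5 = 8 a_4 - 7 a_3 - a_2 = -11/3  ->  a_5 = -11/60
Truncated series: y(x) = -1 + (1/2) x^2 + (1/2) x^3 + (1/24) x^4 - (11/60) x^5 + O(x^6).

a_0 = -1; a_1 = 0; a_2 = 1/2; a_3 = 1/2; a_4 = 1/24; a_5 = -11/60


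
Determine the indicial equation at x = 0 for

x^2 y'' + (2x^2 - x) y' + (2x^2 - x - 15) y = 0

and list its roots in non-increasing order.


Divide by x^2 to reach normal form y'' + P_1(x) y' + P_2(x) y = 0 with P_1(x) = 2 - 1/x and P_2(x) = 2 - 1/x - 15/x^2.
x = 0 is a singular point because the y'-coefficient 2 - 1/x has a pole at x = 0 and the y-coefficient 2 - 1/x - 15/x^2 has a pole at x = 0.
It is a regular singular point because x P_1(x) = p(x) = 2x - 1 and x^2 P_2(x) = q(x) = 2x^2 - x - 15 are polynomials, hence analytic at x = 0.
p(0) = -1,  q(0) = -15.
Indicial equation: r(r-1) + p(0) r + q(0) = 0, i.e. r^2 + (p(0) - 1) r + q(0) = 0, i.e. r^2 - 2 r - 15 = 0.
Discriminant: (-2)^2 - 4(-15) = 64, so r = (2 ± 8)/2.
Solving: r_1 = 5, r_2 = -3.

indicial: r^2 - 2 r - 15 = 0; roots r_1 = 5, r_2 = -3


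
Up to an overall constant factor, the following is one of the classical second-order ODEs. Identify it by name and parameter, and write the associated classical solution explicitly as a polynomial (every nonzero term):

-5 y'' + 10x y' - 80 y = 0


All three coefficients share the factor -5; dividing through by -5 gives  y'' - 2x y' + 16 y = 0.
This matches the Hermite equation y'' - 2x y' + 2n y = 0 with 2n = 16, so n = 8; the polynomial solution is H_8(x).
With y = sum_k a_k x^k, matching x^k gives (k+2)(k+1) a_{k+2} = 2(k - n) a_k = 2(k - 8) a_k. The right side vanishes at k = 8, so the series with the parity of 8 terminates at degree 8.
Standard normalization: leading coefficient of H_n is 2^n, so a_8 = 2^8 = 256. Work downward with a_k = (k+1)(k+2) a_{k+2} / (2(k - n)):
  a_6 = (7)(8)(256) / (2(6 - 8)) = 14336/(-4) = -3584
  a_4 = (5)(6)(-3584) / (2(4 - 8)) = -107520/(-8) = 13440
  a_2 = (3)(4)(13440) / (2(2 - 8)) = 161280/(-12) = -13440
  a_0 = (1)(2)(-13440) / (2(0 - 8)) = -26880/(-16) = 1680
Hence H_8(x) = 256 x^8 - 3584 x^6 + 13440 x^4 - 13440 x^2 + 1680.

H_8(x); series = 256 x^8 - 3584 x^6 + 13440 x^4 - 13440 x^2 + 1680


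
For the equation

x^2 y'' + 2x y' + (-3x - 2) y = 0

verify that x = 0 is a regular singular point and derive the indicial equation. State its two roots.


Divide by x^2 to reach normal form y'' + P_1(x) y' + P_2(x) y = 0 with P_1(x) = 2/x and P_2(x) = -3/x - 2/x^2.
x = 0 is a singular point because the y'-coefficient 2/x has a pole at x = 0 and the y-coefficient -3/x - 2/x^2 has a pole at x = 0.
It is a regular singular point because x P_1(x) = p(x) = 2 and x^2 P_2(x) = q(x) = -3x - 2 are polynomials, hence analytic at x = 0.
p(0) = 2,  q(0) = -2.
Indicial equation: r(r-1) + p(0) r + q(0) = 0, i.e. r^2 + (p(0) - 1) r + q(0) = 0, i.e. r^2 + 1 r - 2 = 0.
Discriminant: (1)^2 - 4(-2) = 9, so r = (-1 ± 3)/2.
Solving: r_1 = 1, r_2 = -2.

indicial: r^2 + 1 r - 2 = 0; roots r_1 = 1, r_2 = -2


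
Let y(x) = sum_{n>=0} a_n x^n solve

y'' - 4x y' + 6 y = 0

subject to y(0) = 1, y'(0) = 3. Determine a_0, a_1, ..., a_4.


Ansatz: y(x) = sum_{n>=0} a_n x^n, so y'(x) = sum_{n>=1} n a_n x^(n-1) and y''(x) = sum_{n>=2} n(n-1) a_n x^(n-2).
Substitute into P(x) y'' + Q(x) y' + R(x) y = 0 with P(x) = 1, Q(x) = -4x, R(x) = 6, and match powers of x.
Initial conditions: a_0 = 1, a_1 = 3.
Setting the coefficient of each power of x to zero and solving order by order (substituting the coefficients already found):
  x^0: 2 a_2 + 6 a_0 = 0  ->  2 a_2 = -6 a_0 = -6  ->  a_2 = -3
  x^1: 6 a_3 + 2 a_1 = 0  ->  6 a_3 = -2 a_1 = -6  ->  a_3 = -1
  x^2: 12 a_4 - 2 a_2 = 0  ->  12 a_4 = 2 a_2 = -6  ->  a_4 = -1/2
Truncated series: y(x) = 1 + 3 x - 3 x^2 - x^3 - (1/2) x^4 + O(x^5).

a_0 = 1; a_1 = 3; a_2 = -3; a_3 = -1; a_4 = -1/2


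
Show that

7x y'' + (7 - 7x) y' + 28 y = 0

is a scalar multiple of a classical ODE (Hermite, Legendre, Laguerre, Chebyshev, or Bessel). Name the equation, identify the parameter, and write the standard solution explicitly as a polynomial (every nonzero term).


All three coefficients share the factor 7; dividing through by 7 gives  x y'' + (1 - x) y' + 4 y = 0.
This matches the Laguerre equation x y'' + (1 - x) y' + n y = 0 with n = 4; the polynomial solution is L_4(x).
With y = sum_k a_k x^k, matching x^k gives (k+1)k a_{k+1} + (k+1) a_{k+1} - k a_k + n a_k = 0, i.e. (k+1)^2 a_{k+1} = (k - n) a_k = (k - 4) a_k. The right side vanishes at k = 4, so the series terminates at degree 4.
Standard normalization L_n(0) = 1 gives a_0 = 1. Work upward with a_{k+1} = (k - 4) a_k / (k+1)^2:
  a_1 = (0 - 4)(1) / 1^2 = -4/1 = -4
  a_2 = (1 - 4)(-4) / 2^2 = 12/4 = 3
  a_3 = (2 - 4)(3) / 3^2 = -6/9 = -2/3
  a_4 = (3 - 4)(-2/3) / 4^2 = (2/3)/16 = 1/24
Hence L_4(x) = x^4/24 - 2 x^3/3 + 3 x^2 - 4 x + 1.

L_4(x); series = x^4/24 - 2 x^3/3 + 3 x^2 - 4 x + 1


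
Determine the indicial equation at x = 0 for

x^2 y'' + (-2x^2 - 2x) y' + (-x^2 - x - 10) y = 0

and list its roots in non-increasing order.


Divide by x^2 to reach normal form y'' + P_1(x) y' + P_2(x) y = 0 with P_1(x) = -2 - 2/x and P_2(x) = -1 - 1/x - 10/x^2.
x = 0 is a singular point because the y'-coefficient -2 - 2/x has a pole at x = 0 and the y-coefficient -1 - 1/x - 10/x^2 has a pole at x = 0.
It is a regular singular point because x P_1(x) = p(x) = -2x - 2 and x^2 P_2(x) = q(x) = -x^2 - x - 10 are polynomials, hence analytic at x = 0.
p(0) = -2,  q(0) = -10.
Indicial equation: r(r-1) + p(0) r + q(0) = 0, i.e. r^2 + (p(0) - 1) r + q(0) = 0, i.e. r^2 - 3 r - 10 = 0.
Discriminant: (-3)^2 - 4(-10) = 49, so r = (3 ± 7)/2.
Solving: r_1 = 5, r_2 = -2.

indicial: r^2 - 3 r - 10 = 0; roots r_1 = 5, r_2 = -2


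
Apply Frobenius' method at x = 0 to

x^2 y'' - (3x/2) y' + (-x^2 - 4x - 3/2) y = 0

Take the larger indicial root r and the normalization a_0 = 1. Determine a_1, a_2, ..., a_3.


Write in Frobenius form y'' + (p(x)/x) y' + (q(x)/x^2) y = 0:
  p(x) = -3/2,  q(x) = -x^2 - 4x - 3/2.
Indicial equation: r(r-1) + (-3/2) r + (-3/2) = 0 -> roots r_1 = 3, r_2 = -1/2.
Take r = r_1 = 3. Let y(x) = x^r sum_{n>=0} a_n x^n with a_0 = 1.
Substitute y = x^r sum a_n x^n and match x^{r+n}. The recurrence is
  D(n) a_n - 4 a_{n-1} - 1 a_{n-2} = 0,  where D(n) = (r+n)(r+n-1) + (-3/2)(r+n) + (-3/2).
  a_n = [4 a_{n-1} + 1 a_{n-2}] / D(n).
Since the indicial polynomial factors as (r - r_1)(r - r_2), D(n) = (r_1 + n - r_1)(r_1 + n - r_2) = n(n + 7/2).
Evaluating step by step (a_0 = 1):
  n = 1: D(1) = 1(1 + 7/2) = 9/2; numerator = 4(1) = 4; a_1 = (4)/(9/2) = 8/9
  n = 2: D(2) = 2(2 + 7/2) = 11; numerator = 4(8/9) + 1(1) = 41/9; a_2 = (41/9)/(11) = 41/99
  n = 3: D(3) = 3(3 + 7/2) = 39/2; numerator = 4(41/99) + 1(8/9) = 28/11; a_3 = (28/11)/(39/2) = 56/429

r = 3; a_0 = 1; a_1 = 8/9; a_2 = 41/99; a_3 = 56/429


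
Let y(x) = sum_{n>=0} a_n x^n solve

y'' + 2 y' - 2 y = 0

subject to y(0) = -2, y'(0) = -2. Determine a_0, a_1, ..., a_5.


Ansatz: y(x) = sum_{n>=0} a_n x^n, so y'(x) = sum_{n>=1} n a_n x^(n-1) and y''(x) = sum_{n>=2} n(n-1) a_n x^(n-2).
Substitute into P(x) y'' + Q(x) y' + R(x) y = 0 with P(x) = 1, Q(x) = 2, R(x) = -2, and match powers of x.
Initial conditions: a_0 = -2, a_1 = -2.
Setting the coefficient of each power of x to zero and solving order by order (substituting the coefficients already found):
  x^0: 2 a_2 + 2 a_1 - 2 a_0 = 0  ->  2 a_2 = -2 a_1 + 2 a_0 = 0  ->  a_2 = 0
  x^1: 6 a_3 + 4 a_2 - 2 a_1 = 0  ->  6 a_3 = -4 a_2 + 2 a_1 = -4  ->  a_3 = -2/3
  x^2: 12 a_4 + 6 a_3 - 2 a_2 = 0  ->  12 a_4 = -6 a_3 + 2 a_2 = 4  ->  a_4 = 1/3
  x^3: 20 a_5 + 8 a_4 - 2 a_3 = 0  ->  20 a_5 = -8 a_4 + 2 a_3 = -4  ->  a_5 = -1/5
Truncated series: y(x) = -2 - 2 x - (2/3) x^3 + (1/3) x^4 - (1/5) x^5 + O(x^6).

a_0 = -2; a_1 = -2; a_2 = 0; a_3 = -2/3; a_4 = 1/3; a_5 = -1/5


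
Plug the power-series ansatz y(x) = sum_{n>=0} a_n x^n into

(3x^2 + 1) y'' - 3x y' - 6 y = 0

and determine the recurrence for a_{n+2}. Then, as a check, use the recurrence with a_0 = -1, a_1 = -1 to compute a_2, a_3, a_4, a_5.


Substitute y = sum_n a_n x^n.
(1 + 3 x^2) y'' contributes (n+2)(n+1) a_{n+2} + 3 n(n-1) a_n at x^n.
-3 x y'(x) contributes -3 n a_n at x^n.
-6 y(x) contributes -6 a_n at x^n.
Matching x^n: (n+2)(n+1) a_{n+2} + (3 n(n-1) - 3 n - 6) a_n = 0.
Thus a_{n+2} = (-3 n(n-1) + 3 n + 6) / ((n+1)(n+2)) * a_n.

Check with a_0 = -1, a_1 = -1 (apply the recurrence for n = 0, 1, 2, 3): a_0 = -1, a_1 = -1, a_2 = -3, a_3 = -3/2, a_4 = -3/2, a_5 = 9/40.

a_(n+2) = (-3 n(n-1) + 3 n + 6) / ((n+1)(n+2)) * a_n; check: a_0 = -1, a_1 = -1, a_2 = -3, a_3 = -3/2, a_4 = -3/2, a_5 = 9/40


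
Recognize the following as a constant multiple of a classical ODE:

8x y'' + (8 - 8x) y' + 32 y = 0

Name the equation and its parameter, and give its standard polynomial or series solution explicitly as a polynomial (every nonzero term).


All three coefficients share the factor 8; dividing through by 8 gives  x y'' + (1 - x) y' + 4 y = 0.
This matches the Laguerre equation x y'' + (1 - x) y' + n y = 0 with n = 4; the polynomial solution is L_4(x).
With y = sum_k a_k x^k, matching x^k gives (k+1)k a_{k+1} + (k+1) a_{k+1} - k a_k + n a_k = 0, i.e. (k+1)^2 a_{k+1} = (k - n) a_k = (k - 4) a_k. The right side vanishes at k = 4, so the series terminates at degree 4.
Standard normalization L_n(0) = 1 gives a_0 = 1. Work upward with a_{k+1} = (k - 4) a_k / (k+1)^2:
  a_1 = (0 - 4)(1) / 1^2 = -4/1 = -4
  a_2 = (1 - 4)(-4) / 2^2 = 12/4 = 3
  a_3 = (2 - 4)(3) / 3^2 = -6/9 = -2/3
  a_4 = (3 - 4)(-2/3) / 4^2 = (2/3)/16 = 1/24
Hence L_4(x) = x^4/24 - 2 x^3/3 + 3 x^2 - 4 x + 1.

L_4(x); series = x^4/24 - 2 x^3/3 + 3 x^2 - 4 x + 1


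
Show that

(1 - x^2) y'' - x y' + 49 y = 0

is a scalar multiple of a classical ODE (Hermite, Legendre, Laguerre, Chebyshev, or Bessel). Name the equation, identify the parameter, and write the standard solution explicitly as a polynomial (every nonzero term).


The equation is already in a standard form:  (1 - x^2) y'' - x y' + 49 y = 0.
This matches the Chebyshev equation (1 - x^2) y'' - x y' + n^2 y = 0 (note the -x y' term, not -2x y') with n^2 = 49, so n = 7; the polynomial solution is T_7(x).
With y = sum_k a_k x^k, matching x^k gives (k+2)(k+1) a_{k+2} = (k^2 - n^2) a_k = (k - 7)(k + 7) a_k. The right side vanishes at k = 7, so the series with the parity of 7 terminates at degree 7.
Standard normalization: leading coefficient of T_n is 2^(n-1), so a_7 = 2^6 = 64. Work downward with a_k = (k+1)(k+2) a_{k+2} / ((k - 7)(k + 7)):
  a_5 = (6)(7)(64) / ((5 - 7)(5 + 7)) = 2688/(-24) = -112
  a_3 = (4)(5)(-112) / ((3 - 7)(3 + 7)) = -2240/(-40) = 56
  a_1 = (2)(3)(56) / ((1 - 7)(1 + 7)) = 336/(-48) = -7
Hence T_7(x) = 64 x^7 - 112 x^5 + 56 x^3 - 7 x.

T_7(x); series = 64 x^7 - 112 x^5 + 56 x^3 - 7 x


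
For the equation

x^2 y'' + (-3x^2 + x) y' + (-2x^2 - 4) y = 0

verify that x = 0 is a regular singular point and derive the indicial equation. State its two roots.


Divide by x^2 to reach normal form y'' + P_1(x) y' + P_2(x) y = 0 with P_1(x) = -3 + 1/x and P_2(x) = -2 - 4/x^2.
x = 0 is a singular point because the y'-coefficient -3 + 1/x has a pole at x = 0 and the y-coefficient -2 - 4/x^2 has a pole at x = 0.
It is a regular singular point because x P_1(x) = p(x) = 1 - 3x and x^2 P_2(x) = q(x) = -2x^2 - 4 are polynomials, hence analytic at x = 0.
p(0) = 1,  q(0) = -4.
Indicial equation: r(r-1) + p(0) r + q(0) = 0, i.e. r^2 + (p(0) - 1) r + q(0) = 0, i.e. r^2 - 4 = 0.
Discriminant: (0)^2 - 4(-4) = 16, so r = (0 ± 4)/2.
Solving: r_1 = 2, r_2 = -2.

indicial: r^2 - 4 = 0; roots r_1 = 2, r_2 = -2


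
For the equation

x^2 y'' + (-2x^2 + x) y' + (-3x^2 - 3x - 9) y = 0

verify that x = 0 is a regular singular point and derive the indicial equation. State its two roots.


Divide by x^2 to reach normal form y'' + P_1(x) y' + P_2(x) y = 0 with P_1(x) = -2 + 1/x and P_2(x) = -3 - 3/x - 9/x^2.
x = 0 is a singular point because the y'-coefficient -2 + 1/x has a pole at x = 0 and the y-coefficient -3 - 3/x - 9/x^2 has a pole at x = 0.
It is a regular singular point because x P_1(x) = p(x) = 1 - 2x and x^2 P_2(x) = q(x) = -3x^2 - 3x - 9 are polynomials, hence analytic at x = 0.
p(0) = 1,  q(0) = -9.
Indicial equation: r(r-1) + p(0) r + q(0) = 0, i.e. r^2 + (p(0) - 1) r + q(0) = 0, i.e. r^2 - 9 = 0.
Discriminant: (0)^2 - 4(-9) = 36, so r = (0 ± 6)/2.
Solving: r_1 = 3, r_2 = -3.

indicial: r^2 - 9 = 0; roots r_1 = 3, r_2 = -3


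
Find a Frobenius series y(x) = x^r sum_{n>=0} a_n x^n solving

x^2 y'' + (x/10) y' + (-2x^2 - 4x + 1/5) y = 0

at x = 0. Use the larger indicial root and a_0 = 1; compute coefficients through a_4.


Write in Frobenius form y'' + (p(x)/x) y' + (q(x)/x^2) y = 0:
  p(x) = 1/10,  q(x) = -2x^2 - 4x + 1/5.
Indicial equation: r(r-1) + (1/10) r + (1/5) = 0 -> roots r_1 = 1/2, r_2 = 2/5.
Take r = r_1 = 1/2. Let y(x) = x^r sum_{n>=0} a_n x^n with a_0 = 1.
Substitute y = x^r sum a_n x^n and match x^{r+n}. The recurrence is
  D(n) a_n - 4 a_{n-1} - 2 a_{n-2} = 0,  where D(n) = (r+n)(r+n-1) + (1/10)(r+n) + (1/5).
  a_n = [4 a_{n-1} + 2 a_{n-2}] / D(n).
Since the indicial polynomial factors as (r - r_1)(r - r_2), D(n) = (r_1 + n - r_1)(r_1 + n - r_2) = n(n + 1/10).
Evaluating step by step (a_0 = 1):
  n = 1: D(1) = 1(1 + 1/10) = 11/10; numerator = 4(1) = 4; a_1 = (4)/(11/10) = 40/11
  n = 2: D(2) = 2(2 + 1/10) = 21/5; numerator = 4(40/11) + 2(1) = 182/11; a_2 = (182/11)/(21/5) = 130/33
  n = 3: D(3) = 3(3 + 1/10) = 93/10; numerator = 4(130/33) + 2(40/11) = 760/33; a_3 = (760/33)/(93/10) = 7600/3069
  n = 4: D(4) = 4(4 + 1/10) = 82/5; numerator = 4(7600/3069) + 2(130/33) = 54580/3069; a_4 = (54580/3069)/(82/5) = 136450/125829

r = 1/2; a_0 = 1; a_1 = 40/11; a_2 = 130/33; a_3 = 7600/3069; a_4 = 136450/125829


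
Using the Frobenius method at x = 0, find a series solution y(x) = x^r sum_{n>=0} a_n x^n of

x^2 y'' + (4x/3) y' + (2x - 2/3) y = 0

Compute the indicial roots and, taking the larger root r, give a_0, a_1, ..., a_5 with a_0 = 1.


Write in Frobenius form y'' + (p(x)/x) y' + (q(x)/x^2) y = 0:
  p(x) = 4/3,  q(x) = 2x - 2/3.
Indicial equation: r(r-1) + (4/3) r + (-2/3) = 0 -> roots r_1 = 2/3, r_2 = -1.
Take r = r_1 = 2/3. Let y(x) = x^r sum_{n>=0} a_n x^n with a_0 = 1.
Substitute y = x^r sum a_n x^n and match x^{r+n}. The recurrence is
  D(n) a_n + 2 a_{n-1} = 0,  where D(n) = (r+n)(r+n-1) + (4/3)(r+n) + (-2/3).
  a_n = -2 / D(n) * a_{n-1}.
Since the indicial polynomial factors as (r - r_1)(r - r_2), D(n) = (r_1 + n - r_1)(r_1 + n - r_2) = n(n + 5/3).
Evaluating step by step (a_0 = 1):
  n = 1: D(1) = 1(1 + 5/3) = 8/3; numerator = -2(1) = -2; a_1 = (-2)/(8/3) = -3/4
  n = 2: D(2) = 2(2 + 5/3) = 22/3; numerator = -2(-3/4) = 3/2; a_2 = (3/2)/(22/3) = 9/44
  n = 3: D(3) = 3(3 + 5/3) = 14; numerator = -2(9/44) = -9/22; a_3 = (-9/22)/(14) = -9/308
  n = 4: D(4) = 4(4 + 5/3) = 68/3; numerator = -2(-9/308) = 9/154; a_4 = (9/154)/(68/3) = 27/10472
  n = 5: D(5) = 5(5 + 5/3) = 100/3; numerator = -2(27/10472) = -27/5236; a_5 = (-27/5236)/(100/3) = -81/523600

r = 2/3; a_0 = 1; a_1 = -3/4; a_2 = 9/44; a_3 = -9/308; a_4 = 27/10472; a_5 = -81/523600


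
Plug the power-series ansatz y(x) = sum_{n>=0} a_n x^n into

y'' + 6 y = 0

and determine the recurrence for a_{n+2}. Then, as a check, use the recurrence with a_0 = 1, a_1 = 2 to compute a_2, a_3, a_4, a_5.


Substitute y = sum_n a_n x^n into y'' + (const) y = 0.
y''(x) = sum_{n>=0} (n+2)(n+1) a_{n+2} x^n.
The ODE becomes sum_n [(n+2)(n+1) a_{n+2} + 6 a_n] x^n = 0.
Setting each coefficient to zero gives the recurrence:
  (n+2)(n+1) a_{n+2} + 6 a_n = 0,
  a_{n+2} = -6 / ((n+1)(n+2)) a_n.

Check with a_0 = 1, a_1 = 2 (apply the recurrence for n = 0, 1, 2, 3): a_0 = 1, a_1 = 2, a_2 = -3, a_3 = -2, a_4 = 3/2, a_5 = 3/5.

a_{n+2} = -6/((n+1)(n+2)) * a_n; check: a_0 = 1, a_1 = 2, a_2 = -3, a_3 = -2, a_4 = 3/2, a_5 = 3/5


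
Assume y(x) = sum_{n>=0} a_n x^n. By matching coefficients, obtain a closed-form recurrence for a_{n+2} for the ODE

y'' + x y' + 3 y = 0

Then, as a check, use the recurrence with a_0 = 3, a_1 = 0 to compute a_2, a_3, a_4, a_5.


Substitute y = sum_n a_n x^n.
y''(x) has coefficient (n+2)(n+1) a_{n+2} at x^n;
x y'(x) has coefficient n a_n at x^n (shift);
3 y(x) has coefficient 3 a_n at x^n.
Matching x^n: (n+2)(n+1) a_{n+2} + (n + 3) a_n = 0.
Thus a_{n+2} = (-n - 3) / ((n+1)(n+2)) * a_n.

Check with a_0 = 3, a_1 = 0 (apply the recurrence for n = 0, 1, 2, 3): a_0 = 3, a_1 = 0, a_2 = -9/2, a_3 = 0, a_4 = 15/8, a_5 = 0.

a_(n+2) = (-n - 3) / ((n+1)(n+2)) * a_n; check: a_0 = 3, a_1 = 0, a_2 = -9/2, a_3 = 0, a_4 = 15/8, a_5 = 0


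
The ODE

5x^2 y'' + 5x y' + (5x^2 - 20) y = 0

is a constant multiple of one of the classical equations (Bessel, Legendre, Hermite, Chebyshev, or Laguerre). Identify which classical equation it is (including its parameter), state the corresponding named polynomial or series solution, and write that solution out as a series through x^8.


All three coefficients share the factor 5; dividing through by 5 gives  x^2 y'' + x y' + (x^2 - 4) y = 0.
This matches the Bessel equation x^2 y'' + x y' + (x^2 - nu^2) y = 0 with nu^2 = 4, so nu = 2; the solution bounded at x = 0 is J_2(x).
Frobenius at x = 0: indicial roots ±nu; for r = nu the recurrence k(k + 2nu) c_k = -c_{k-2} gives the standard series J_nu(x) = sum_{k>=0} (-1)^k / (k! (k+nu)!) (x/2)^(2k+nu). Evaluate the first 4 terms:
  k = 0: (-1)^0 / (0! * 2! * 2^2) x^2 = 1/(1*2*4) x^2 = (1/8) x^2
  k = 1: (-1)^1 / (1! * 3! * 2^4) x^4 = -1/(1*6*16) x^4 = (-1/96) x^4
  k = 2: (-1)^2 / (2! * 4! * 2^6) x^6 = 1/(2*24*64) x^6 = (1/3072) x^6
  k = 3: (-1)^3 / (3! * 5! * 2^8) x^8 = -1/(6*120*256) x^8 = (-1/184320) x^8
Hence J_2(x) = -x^8/184320 + x^6/3072 - x^4/96 + x^2/8 + ....

J_2(x); series = -x^8/184320 + x^6/3072 - x^4/96 + x^2/8


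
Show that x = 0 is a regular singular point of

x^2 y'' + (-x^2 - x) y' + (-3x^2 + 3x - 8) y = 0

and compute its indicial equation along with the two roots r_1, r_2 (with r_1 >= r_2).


Divide by x^2 to reach normal form y'' + P_1(x) y' + P_2(x) y = 0 with P_1(x) = -1 - 1/x and P_2(x) = -3 + 3/x - 8/x^2.
x = 0 is a singular point because the y'-coefficient -1 - 1/x has a pole at x = 0 and the y-coefficient -3 + 3/x - 8/x^2 has a pole at x = 0.
It is a regular singular point because x P_1(x) = p(x) = -x - 1 and x^2 P_2(x) = q(x) = -3x^2 + 3x - 8 are polynomials, hence analytic at x = 0.
p(0) = -1,  q(0) = -8.
Indicial equation: r(r-1) + p(0) r + q(0) = 0, i.e. r^2 + (p(0) - 1) r + q(0) = 0, i.e. r^2 - 2 r - 8 = 0.
Discriminant: (-2)^2 - 4(-8) = 36, so r = (2 ± 6)/2.
Solving: r_1 = 4, r_2 = -2.

indicial: r^2 - 2 r - 8 = 0; roots r_1 = 4, r_2 = -2


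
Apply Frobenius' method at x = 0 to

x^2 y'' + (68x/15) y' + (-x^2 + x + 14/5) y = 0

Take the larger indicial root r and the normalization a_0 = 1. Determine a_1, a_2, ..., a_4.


Write in Frobenius form y'' + (p(x)/x) y' + (q(x)/x^2) y = 0:
  p(x) = 68/15,  q(x) = -x^2 + x + 14/5.
Indicial equation: r(r-1) + (68/15) r + (14/5) = 0 -> roots r_1 = -6/5, r_2 = -7/3.
Take r = r_1 = -6/5. Let y(x) = x^r sum_{n>=0} a_n x^n with a_0 = 1.
Substitute y = x^r sum a_n x^n and match x^{r+n}. The recurrence is
  D(n) a_n + 1 a_{n-1} - 1 a_{n-2} = 0,  where D(n) = (r+n)(r+n-1) + (68/15)(r+n) + (14/5).
  a_n = [-1 a_{n-1} + 1 a_{n-2}] / D(n).
Since the indicial polynomial factors as (r - r_1)(r - r_2), D(n) = (r_1 + n - r_1)(r_1 + n - r_2) = n(n + 17/15).
Evaluating step by step (a_0 = 1):
  n = 1: D(1) = 1(1 + 17/15) = 32/15; numerator = -1(1) = -1; a_1 = (-1)/(32/15) = -15/32
  n = 2: D(2) = 2(2 + 17/15) = 94/15; numerator = -1(-15/32) + 1(1) = 47/32; a_2 = (47/32)/(94/15) = 15/64
  n = 3: D(3) = 3(3 + 17/15) = 62/5; numerator = -1(15/64) + 1(-15/32) = -45/64; a_3 = (-45/64)/(62/5) = -225/3968
  n = 4: D(4) = 4(4 + 17/15) = 308/15; numerator = -1(-225/3968) + 1(15/64) = 1155/3968; a_4 = (1155/3968)/(308/15) = 225/15872

r = -6/5; a_0 = 1; a_1 = -15/32; a_2 = 15/64; a_3 = -225/3968; a_4 = 225/15872


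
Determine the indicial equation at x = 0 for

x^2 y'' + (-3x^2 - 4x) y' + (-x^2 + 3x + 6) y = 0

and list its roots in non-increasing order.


Divide by x^2 to reach normal form y'' + P_1(x) y' + P_2(x) y = 0 with P_1(x) = -3 - 4/x and P_2(x) = -1 + 3/x + 6/x^2.
x = 0 is a singular point because the y'-coefficient -3 - 4/x has a pole at x = 0 and the y-coefficient -1 + 3/x + 6/x^2 has a pole at x = 0.
It is a regular singular point because x P_1(x) = p(x) = -3x - 4 and x^2 P_2(x) = q(x) = -x^2 + 3x + 6 are polynomials, hence analytic at x = 0.
p(0) = -4,  q(0) = 6.
Indicial equation: r(r-1) + p(0) r + q(0) = 0, i.e. r^2 + (p(0) - 1) r + q(0) = 0, i.e. r^2 - 5 r + 6 = 0.
Discriminant: (-5)^2 - 4(6) = 1, so r = (5 ± 1)/2.
Solving: r_1 = 3, r_2 = 2.

indicial: r^2 - 5 r + 6 = 0; roots r_1 = 3, r_2 = 2


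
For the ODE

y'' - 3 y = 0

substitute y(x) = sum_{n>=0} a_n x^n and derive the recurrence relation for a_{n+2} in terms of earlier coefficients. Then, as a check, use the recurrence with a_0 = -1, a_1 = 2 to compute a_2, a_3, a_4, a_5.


Substitute y = sum_n a_n x^n into y'' + (const) y = 0.
y''(x) = sum_{n>=0} (n+2)(n+1) a_{n+2} x^n.
The ODE becomes sum_n [(n+2)(n+1) a_{n+2} - 3 a_n] x^n = 0.
Setting each coefficient to zero gives the recurrence:
  (n+2)(n+1) a_{n+2} - 3 a_n = 0,
  a_{n+2} = 3 / ((n+1)(n+2)) a_n.

Check with a_0 = -1, a_1 = 2 (apply the recurrence for n = 0, 1, 2, 3): a_0 = -1, a_1 = 2, a_2 = -3/2, a_3 = 1, a_4 = -3/8, a_5 = 3/20.

a_{n+2} = 3/((n+1)(n+2)) * a_n; check: a_0 = -1, a_1 = 2, a_2 = -3/2, a_3 = 1, a_4 = -3/8, a_5 = 3/20


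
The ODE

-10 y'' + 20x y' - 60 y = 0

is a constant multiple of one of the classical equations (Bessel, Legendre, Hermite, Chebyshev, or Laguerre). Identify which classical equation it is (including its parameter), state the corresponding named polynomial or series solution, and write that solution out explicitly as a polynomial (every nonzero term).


All three coefficients share the factor -10; dividing through by -10 gives  y'' - 2x y' + 6 y = 0.
This matches the Hermite equation y'' - 2x y' + 2n y = 0 with 2n = 6, so n = 3; the polynomial solution is H_3(x).
With y = sum_k a_k x^k, matching x^k gives (k+2)(k+1) a_{k+2} = 2(k - n) a_k = 2(k - 3) a_k. The right side vanishes at k = 3, so the series with the parity of 3 terminates at degree 3.
Standard normalization: leading coefficient of H_n is 2^n, so a_3 = 2^3 = 8. Work downward with a_k = (k+1)(k+2) a_{k+2} / (2(k - n)):
  a_1 = (2)(3)(8) / (2(1 - 3)) = 48/(-4) = -12
Hence H_3(x) = 8 x^3 - 12 x.

H_3(x); series = 8 x^3 - 12 x


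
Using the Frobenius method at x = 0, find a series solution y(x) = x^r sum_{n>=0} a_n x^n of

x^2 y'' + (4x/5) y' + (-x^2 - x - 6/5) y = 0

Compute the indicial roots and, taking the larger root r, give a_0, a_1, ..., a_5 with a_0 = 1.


Write in Frobenius form y'' + (p(x)/x) y' + (q(x)/x^2) y = 0:
  p(x) = 4/5,  q(x) = -x^2 - x - 6/5.
Indicial equation: r(r-1) + (4/5) r + (-6/5) = 0 -> roots r_1 = 6/5, r_2 = -1.
Take r = r_1 = 6/5. Let y(x) = x^r sum_{n>=0} a_n x^n with a_0 = 1.
Substitute y = x^r sum a_n x^n and match x^{r+n}. The recurrence is
  D(n) a_n - 1 a_{n-1} - 1 a_{n-2} = 0,  where D(n) = (r+n)(r+n-1) + (4/5)(r+n) + (-6/5).
  a_n = [1 a_{n-1} + 1 a_{n-2}] / D(n).
Since the indicial polynomial factors as (r - r_1)(r - r_2), D(n) = (r_1 + n - r_1)(r_1 + n - r_2) = n(n + 11/5).
Evaluating step by step (a_0 = 1):
  n = 1: D(1) = 1(1 + 11/5) = 16/5; numerator = 1(1) = 1; a_1 = (1)/(16/5) = 5/16
  n = 2: D(2) = 2(2 + 11/5) = 42/5; numerator = 1(5/16) + 1(1) = 21/16; a_2 = (21/16)/(42/5) = 5/32
  n = 3: D(3) = 3(3 + 11/5) = 78/5; numerator = 1(5/32) + 1(5/16) = 15/32; a_3 = (15/32)/(78/5) = 25/832
  n = 4: D(4) = 4(4 + 11/5) = 124/5; numerator = 1(25/832) + 1(5/32) = 155/832; a_4 = (155/832)/(124/5) = 25/3328
  n = 5: D(5) = 5(5 + 11/5) = 36; numerator = 1(25/3328) + 1(25/832) = 125/3328; a_5 = (125/3328)/(36) = 125/119808

r = 6/5; a_0 = 1; a_1 = 5/16; a_2 = 5/32; a_3 = 25/832; a_4 = 25/3328; a_5 = 125/119808


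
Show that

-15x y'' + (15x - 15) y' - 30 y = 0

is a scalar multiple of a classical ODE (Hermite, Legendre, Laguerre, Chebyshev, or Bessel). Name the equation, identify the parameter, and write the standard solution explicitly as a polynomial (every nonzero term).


All three coefficients share the factor -15; dividing through by -15 gives  x y'' + (1 - x) y' + 2 y = 0.
This matches the Laguerre equation x y'' + (1 - x) y' + n y = 0 with n = 2; the polynomial solution is L_2(x).
With y = sum_k a_k x^k, matching x^k gives (k+1)k a_{k+1} + (k+1) a_{k+1} - k a_k + n a_k = 0, i.e. (k+1)^2 a_{k+1} = (k - n) a_k = (k - 2) a_k. The right side vanishes at k = 2, so the series terminates at degree 2.
Standard normalization L_n(0) = 1 gives a_0 = 1. Work upward with a_{k+1} = (k - 2) a_k / (k+1)^2:
  a_1 = (0 - 2)(1) / 1^2 = -2/1 = -2
  a_2 = (1 - 2)(-2) / 2^2 = 2/4 = 1/2
Hence L_2(x) = x^2/2 - 2 x + 1.

L_2(x); series = x^2/2 - 2 x + 1
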